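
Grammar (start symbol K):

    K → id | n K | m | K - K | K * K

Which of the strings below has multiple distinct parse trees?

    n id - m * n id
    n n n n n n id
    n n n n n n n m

n id - m * n id

n id - m * n id: 5 trees
n n n n n n id: 1 tree
n n n n n n n m: 1 tree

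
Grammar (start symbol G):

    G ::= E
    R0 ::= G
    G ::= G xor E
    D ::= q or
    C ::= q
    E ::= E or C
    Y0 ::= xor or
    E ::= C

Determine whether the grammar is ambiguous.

Unambiguous

Only G, E, C are reachable from G; ignoring the rest: The grammar is stratified — G handles 'xor' (left-recursive), E handles 'or', C atoms. Each operator has a fixed associativity and precedence level, so every string has one parse.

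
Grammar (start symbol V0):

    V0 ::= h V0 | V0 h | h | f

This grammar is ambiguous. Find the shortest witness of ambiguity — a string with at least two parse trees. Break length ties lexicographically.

h h

length 1: no string has ≥2 trees
length 2: h h has 2 parse trees

Two derivations of h h:
  V0 ⇒ h V0 ⇒ h h
  V0 ⇒ V0 h ⇒ h h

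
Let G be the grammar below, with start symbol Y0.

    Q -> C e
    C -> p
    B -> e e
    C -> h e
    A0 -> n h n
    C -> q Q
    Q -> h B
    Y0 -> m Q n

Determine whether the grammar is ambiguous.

Witness: m h e e n

Derivation 1: Y0 ⇒ m Q n ⇒ m C e n ⇒ m h e e n
Derivation 2: Y0 ⇒ m Q n ⇒ m h B n ⇒ m h e e n

Two distinct leftmost derivations for the same string.

Ambiguous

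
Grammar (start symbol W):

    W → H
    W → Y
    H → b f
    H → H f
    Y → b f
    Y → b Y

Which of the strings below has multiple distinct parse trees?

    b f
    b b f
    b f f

b f

b f: 2 trees
b b f: 1 tree
b f f: 1 tree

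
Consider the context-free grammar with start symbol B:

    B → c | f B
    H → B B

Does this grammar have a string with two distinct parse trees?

Unambiguous

(H is unreachable from B, so its rules don't affect L(B).) Restricted to the reachable nonterminals, every rule has the form A → t or A → t B, and no two rules for the same A share a first terminal. The grammar encodes a DFA — one run per string.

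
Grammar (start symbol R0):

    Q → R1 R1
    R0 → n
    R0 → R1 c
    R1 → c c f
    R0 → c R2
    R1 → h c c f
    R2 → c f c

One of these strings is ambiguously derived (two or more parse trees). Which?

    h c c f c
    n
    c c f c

c c f c

h c c f c: 1 tree
n: 1 tree
c c f c: 2 trees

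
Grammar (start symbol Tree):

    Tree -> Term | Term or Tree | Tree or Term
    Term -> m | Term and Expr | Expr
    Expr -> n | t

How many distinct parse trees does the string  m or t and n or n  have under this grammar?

Parse trees for m or t and n or n:
  [Tree [Term m] or [Tree [Term [Term [Expr t]] and [Expr n]] or [Tree [Term [Expr n]]]]]
  [Tree [Term m] or [Tree [Tree [Term [Term [Expr t]] and [Expr n]]] or [Term [Expr n]]]]
  [Tree [Tree [Term m] or [Tree [Term [Term [Expr t]] and [Expr n]]]] or [Term [Expr n]]]
  [Tree [Tree [Tree [Term m]] or [Term [Term [Expr t]] and [Expr n]]] or [Term [Expr n]]]

4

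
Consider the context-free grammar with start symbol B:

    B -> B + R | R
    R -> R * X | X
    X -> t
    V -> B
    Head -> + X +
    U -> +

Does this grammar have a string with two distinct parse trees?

Only B, R, X are reachable from B; ignoring the rest: This is a standard precedence ladder (B over R over X), with each level left-recursive on its own operator ('+' at B, '*' at R). That structure is LR(1), hence unambiguous.

Unambiguous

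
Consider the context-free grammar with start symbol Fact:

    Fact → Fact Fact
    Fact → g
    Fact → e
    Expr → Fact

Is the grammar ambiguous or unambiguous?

Ambiguous

Witness: e e e

Derivation 1: Fact ⇒ Fact Fact ⇒ Fact Fact Fact ⇒ e Fact Fact ⇒ e e Fact ⇒ e e e
Derivation 2: Fact ⇒ Fact Fact ⇒ e Fact ⇒ e Fact Fact ⇒ e e Fact ⇒ e e e

Two distinct leftmost derivations for the same string.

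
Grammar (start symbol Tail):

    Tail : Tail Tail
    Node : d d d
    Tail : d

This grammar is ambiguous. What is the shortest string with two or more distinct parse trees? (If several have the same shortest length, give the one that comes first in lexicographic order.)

length 1: no string has ≥2 trees
length 2: no string has ≥2 trees
length 3: d d d has 2 parse trees

Two derivations of d d d:
  Tail ⇒ Tail Tail ⇒ Tail Tail Tail ⇒ d Tail Tail ⇒ d d Tail ⇒ d d d
  Tail ⇒ Tail Tail ⇒ d Tail ⇒ d Tail Tail ⇒ d d Tail ⇒ d d d

d d d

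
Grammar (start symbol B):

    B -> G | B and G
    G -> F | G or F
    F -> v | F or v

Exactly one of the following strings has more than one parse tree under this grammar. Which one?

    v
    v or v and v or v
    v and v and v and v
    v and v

v: 1 tree
v or v and v or v: 4 trees
v and v and v and v: 1 tree
v and v: 1 tree

v or v and v or v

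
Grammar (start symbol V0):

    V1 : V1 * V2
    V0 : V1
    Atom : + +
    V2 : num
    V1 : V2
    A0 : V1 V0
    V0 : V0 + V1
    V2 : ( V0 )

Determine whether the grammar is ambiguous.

(A0, Atom are unreachable from V0, so their rules don't affect L(V0).) The grammar is stratified — V0 handles '+' (left-recursive), V1 handles '*', V2 atoms. Each operator has a fixed associativity and precedence level, so every string has one parse.

Unambiguous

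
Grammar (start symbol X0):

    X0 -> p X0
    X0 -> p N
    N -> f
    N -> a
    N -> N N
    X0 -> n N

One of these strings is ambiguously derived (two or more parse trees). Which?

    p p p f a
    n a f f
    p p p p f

p p p f a: 1 tree
n a f f: 2 trees
p p p p f: 1 tree

n a f f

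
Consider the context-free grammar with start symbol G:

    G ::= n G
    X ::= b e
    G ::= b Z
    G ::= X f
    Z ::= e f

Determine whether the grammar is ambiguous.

Witness: b e f

Derivation 1: G ⇒ b Z ⇒ b e f
Derivation 2: G ⇒ X f ⇒ b e f

Two distinct leftmost derivations for the same string.

Ambiguous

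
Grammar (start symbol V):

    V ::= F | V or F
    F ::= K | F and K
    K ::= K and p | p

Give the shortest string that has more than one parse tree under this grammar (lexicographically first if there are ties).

p and p

length 1: no string has ≥2 trees
length 3: p and p has 2 parse trees

Two derivations of p and p:
  V ⇒ F ⇒ K ⇒ K and p ⇒ p and p
  V ⇒ F ⇒ F and K ⇒ K and K ⇒ p and K ⇒ p and p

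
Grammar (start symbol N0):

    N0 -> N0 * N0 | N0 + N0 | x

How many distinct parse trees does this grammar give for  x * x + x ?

2

Parse trees for x * x + x:
  [N0 [N0 x] * [N0 [N0 x] + [N0 x]]]
  [N0 [N0 [N0 x] * [N0 x]] + [N0 x]]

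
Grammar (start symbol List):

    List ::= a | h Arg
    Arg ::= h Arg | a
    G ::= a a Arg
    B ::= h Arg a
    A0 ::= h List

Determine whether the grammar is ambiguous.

Only List, Arg are reachable from List; ignoring the rest: Restricted to the reachable nonterminals, every rule has the form A → t or A → t B, and no two rules for the same A share a first terminal. The grammar encodes a DFA — one run per string.

Unambiguous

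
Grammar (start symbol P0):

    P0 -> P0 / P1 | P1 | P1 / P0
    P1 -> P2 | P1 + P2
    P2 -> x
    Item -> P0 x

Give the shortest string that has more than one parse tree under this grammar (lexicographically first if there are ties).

length 1: no string has ≥2 trees
length 3: x / x has 2 parse trees

Two derivations of x / x:
  P0 ⇒ P0 / P1 ⇒ P1 / P1 ⇒ P2 / P1 ⇒ x / P1 ⇒ x / P2 ⇒ x / x
  P0 ⇒ P1 / P0 ⇒ P2 / P0 ⇒ x / P0 ⇒ x / P1 ⇒ x / P2 ⇒ x / x

x / x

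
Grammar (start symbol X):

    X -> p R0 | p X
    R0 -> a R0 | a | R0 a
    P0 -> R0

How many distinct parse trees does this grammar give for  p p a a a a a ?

Parse trees for p p a a a a a (showing first 6 of 16):
  [X p [X p [R0 a [R0 a [R0 a [R0 a [R0 a]]]]]]]
  [X p [X p [R0 a [R0 a [R0 a [R0 [R0 a] a]]]]]]
  [X p [X p [R0 a [R0 a [R0 [R0 a [R0 a]] a]]]]]
  [X p [X p [R0 a [R0 a [R0 [R0 [R0 a] a] a]]]]]
  [X p [X p [R0 a [R0 [R0 a [R0 a [R0 a]]] a]]]]
  [X p [X p [R0 a [R0 [R0 a [R0 [R0 a] a]] a]]]]

16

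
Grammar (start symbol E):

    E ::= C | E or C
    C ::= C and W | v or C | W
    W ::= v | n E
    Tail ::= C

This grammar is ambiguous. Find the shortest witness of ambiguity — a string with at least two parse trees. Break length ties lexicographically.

length 1: no string has ≥2 trees
length 2: no string has ≥2 trees
length 3: v or v has 2 parse trees

Two derivations of v or v:
  E ⇒ C ⇒ v or C ⇒ v or W ⇒ v or v
  E ⇒ E or C ⇒ C or C ⇒ W or C ⇒ v or C ⇒ v or W ⇒ v or v

v or v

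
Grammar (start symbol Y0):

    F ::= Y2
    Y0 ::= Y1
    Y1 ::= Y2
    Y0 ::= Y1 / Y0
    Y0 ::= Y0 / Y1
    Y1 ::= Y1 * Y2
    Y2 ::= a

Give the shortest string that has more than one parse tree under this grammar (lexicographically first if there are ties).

a / a

length 1: no string has ≥2 trees
length 3: a / a has 2 parse trees

Two derivations of a / a:
  Y0 ⇒ Y1 / Y0 ⇒ Y2 / Y0 ⇒ a / Y0 ⇒ a / Y1 ⇒ a / Y2 ⇒ a / a
  Y0 ⇒ Y0 / Y1 ⇒ Y1 / Y1 ⇒ Y2 / Y1 ⇒ a / Y1 ⇒ a / Y2 ⇒ a / a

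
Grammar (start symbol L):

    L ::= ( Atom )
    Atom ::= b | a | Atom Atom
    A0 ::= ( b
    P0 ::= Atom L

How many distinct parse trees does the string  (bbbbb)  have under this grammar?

14

Parse trees for (bbbbb) (showing first 6 of 14):
  [L ( [Atom [Atom b] [Atom [Atom b] [Atom [Atom b] [Atom [Atom b] [Atom b]]]]] )]
  [L ( [Atom [Atom b] [Atom [Atom b] [Atom [Atom [Atom b] [Atom b]] [Atom b]]]] )]
  [L ( [Atom [Atom b] [Atom [Atom [Atom b] [Atom b]] [Atom [Atom b] [Atom b]]]] )]
  [L ( [Atom [Atom b] [Atom [Atom [Atom b] [Atom [Atom b] [Atom b]]] [Atom b]]] )]
  [L ( [Atom [Atom b] [Atom [Atom [Atom [Atom b] [Atom b]] [Atom b]] [Atom b]]] )]
  [L ( [Atom [Atom [Atom b] [Atom b]] [Atom [Atom b] [Atom [Atom b] [Atom b]]]] )]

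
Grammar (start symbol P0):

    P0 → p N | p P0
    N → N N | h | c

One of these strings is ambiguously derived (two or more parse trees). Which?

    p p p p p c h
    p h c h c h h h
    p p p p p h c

p p p p p c h: 1 tree
p h c h c h h h: 132 trees
p p p p p h c: 1 tree

p h c h c h h h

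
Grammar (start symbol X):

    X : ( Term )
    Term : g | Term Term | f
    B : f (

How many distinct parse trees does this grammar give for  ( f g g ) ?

2

Parse trees for ( f g g ):
  [X ( [Term [Term f] [Term [Term g] [Term g]]] )]
  [X ( [Term [Term [Term f] [Term g]] [Term g]] )]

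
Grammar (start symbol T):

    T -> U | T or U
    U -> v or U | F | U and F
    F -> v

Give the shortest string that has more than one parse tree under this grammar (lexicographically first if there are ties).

length 1: no string has ≥2 trees
length 3: v or v has 2 parse trees

Two derivations of v or v:
  T ⇒ U ⇒ v or U ⇒ v or F ⇒ v or v
  T ⇒ T or U ⇒ U or U ⇒ F or U ⇒ v or U ⇒ v or F ⇒ v or v

v or v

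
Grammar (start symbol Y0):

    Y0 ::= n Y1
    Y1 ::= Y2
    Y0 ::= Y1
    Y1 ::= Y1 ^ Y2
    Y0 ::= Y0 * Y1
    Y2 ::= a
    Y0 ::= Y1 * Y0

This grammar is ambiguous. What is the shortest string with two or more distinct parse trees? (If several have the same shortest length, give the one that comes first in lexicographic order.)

a * a

length 1: no string has ≥2 trees
length 2: no string has ≥2 trees
length 3: a * a has 2 parse trees

Two derivations of a * a:
  Y0 ⇒ Y0 * Y1 ⇒ Y1 * Y1 ⇒ Y2 * Y1 ⇒ a * Y1 ⇒ a * Y2 ⇒ a * a
  Y0 ⇒ Y1 * Y0 ⇒ Y2 * Y0 ⇒ a * Y0 ⇒ a * Y1 ⇒ a * Y2 ⇒ a * a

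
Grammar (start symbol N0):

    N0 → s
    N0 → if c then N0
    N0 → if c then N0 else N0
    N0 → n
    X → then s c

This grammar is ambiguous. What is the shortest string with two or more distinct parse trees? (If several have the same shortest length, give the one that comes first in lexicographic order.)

length 1: no string has ≥2 trees
length 4: no string has ≥2 trees
length 6: no string has ≥2 trees
length 7: no string has ≥2 trees
length 9: if c then if c then n else n has 2 parse trees

Two derivations of if c then if c then n else n:
  N0 ⇒ if c then N0 ⇒ if c then if c then N0 else N0 ⇒ if c then if c then n else N0 ⇒ if c then if c then n else n
  N0 ⇒ if c then N0 else N0 ⇒ if c then if c then N0 else N0 ⇒ if c then if c then n else N0 ⇒ if c then if c then n else n

if c then if c then n else n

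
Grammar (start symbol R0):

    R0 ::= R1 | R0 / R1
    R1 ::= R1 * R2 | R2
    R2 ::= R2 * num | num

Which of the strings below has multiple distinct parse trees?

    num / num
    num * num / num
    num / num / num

num / num: 1 tree
num * num / num: 2 trees
num / num / num: 1 tree

num * num / num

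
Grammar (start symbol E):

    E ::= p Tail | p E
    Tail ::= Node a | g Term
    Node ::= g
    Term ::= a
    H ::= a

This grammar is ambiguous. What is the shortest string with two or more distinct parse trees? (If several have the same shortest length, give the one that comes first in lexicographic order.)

p g a

length 3: p g a has 2 parse trees

Two derivations of p g a:
  E ⇒ p Tail ⇒ p Node a ⇒ p g a
  E ⇒ p Tail ⇒ p g Term ⇒ p g a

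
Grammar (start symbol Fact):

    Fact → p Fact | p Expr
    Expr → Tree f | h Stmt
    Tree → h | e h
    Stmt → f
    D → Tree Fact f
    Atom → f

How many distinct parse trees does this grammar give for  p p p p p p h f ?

2

Parse trees for p p p p p p h f:
  [Fact p [Fact p [Fact p [Fact p [Fact p [Fact p [Expr [Tree h] f]]]]]]]
  [Fact p [Fact p [Fact p [Fact p [Fact p [Fact p [Expr h [Stmt f]]]]]]]]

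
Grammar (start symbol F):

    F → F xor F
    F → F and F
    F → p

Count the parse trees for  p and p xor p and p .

Parse trees for p and p xor p and p:
  [F [F [F p] and [F p]] xor [F [F p] and [F p]]]
  [F [F p] and [F [F p] xor [F [F p] and [F p]]]]
  [F [F p] and [F [F [F p] xor [F p]] and [F p]]]
  [F [F [F [F p] and [F p]] xor [F p]] and [F p]]
  [F [F [F p] and [F [F p] xor [F p]]] and [F p]]

5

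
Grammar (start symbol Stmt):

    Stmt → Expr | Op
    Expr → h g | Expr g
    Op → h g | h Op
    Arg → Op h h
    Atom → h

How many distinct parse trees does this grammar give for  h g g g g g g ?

1

Parse trees for h g g g g g g:
  [Stmt [Expr [Expr [Expr [Expr [Expr [Expr h g] g] g] g] g] g]]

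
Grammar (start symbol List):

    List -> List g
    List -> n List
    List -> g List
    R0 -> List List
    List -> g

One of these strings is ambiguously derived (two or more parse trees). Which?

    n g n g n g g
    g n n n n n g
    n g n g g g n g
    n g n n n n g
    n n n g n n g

n g n g n g g: 7 trees
g n n n n n g: 1 tree
n g n g g g n g: 1 tree
n g n n n n g: 1 tree
n n n g n n g: 1 tree

n g n g n g g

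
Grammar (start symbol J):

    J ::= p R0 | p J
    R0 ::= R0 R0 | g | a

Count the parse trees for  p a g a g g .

Parse trees for p a g a g g (showing first 6 of 14):
  [J p [R0 [R0 a] [R0 [R0 g] [R0 [R0 a] [R0 [R0 g] [R0 g]]]]]]
  [J p [R0 [R0 a] [R0 [R0 g] [R0 [R0 [R0 a] [R0 g]] [R0 g]]]]]
  [J p [R0 [R0 a] [R0 [R0 [R0 g] [R0 a]] [R0 [R0 g] [R0 g]]]]]
  [J p [R0 [R0 a] [R0 [R0 [R0 g] [R0 [R0 a] [R0 g]]] [R0 g]]]]
  [J p [R0 [R0 a] [R0 [R0 [R0 [R0 g] [R0 a]] [R0 g]] [R0 g]]]]
  [J p [R0 [R0 [R0 a] [R0 g]] [R0 [R0 a] [R0 [R0 g] [R0 g]]]]]

14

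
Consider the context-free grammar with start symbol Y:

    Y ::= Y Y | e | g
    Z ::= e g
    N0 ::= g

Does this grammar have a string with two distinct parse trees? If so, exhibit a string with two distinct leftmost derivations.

Witness: e e e

Derivation 1: Y ⇒ Y Y ⇒ Y Y Y ⇒ e Y Y ⇒ e e Y ⇒ e e e
Derivation 2: Y ⇒ Y Y ⇒ e Y ⇒ e Y Y ⇒ e e Y ⇒ e e e

Two distinct leftmost derivations for the same string.

Ambiguous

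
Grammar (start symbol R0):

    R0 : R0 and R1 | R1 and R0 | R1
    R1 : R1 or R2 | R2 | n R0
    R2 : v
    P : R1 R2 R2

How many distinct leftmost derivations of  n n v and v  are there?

6

Parse trees for n n v and v:
  [R0 [R0 [R1 n [R0 [R1 n [R0 [R1 [R2 v]]]]]]] and [R1 [R2 v]]]
  [R0 [R1 n [R0 [R1 n [R0 [R1 [R2 v]]]]]] and [R0 [R1 [R2 v]]]]
  [R0 [R1 n [R0 [R0 [R1 n [R0 [R1 [R2 v]]]]] and [R1 [R2 v]]]]]
  [R0 [R1 n [R0 [R1 n [R0 [R1 [R2 v]]]] and [R0 [R1 [R2 v]]]]]]
  [R0 [R1 n [R0 [R1 n [R0 [R0 [R1 [R2 v]]] and [R1 [R2 v]]]]]]]
  [R0 [R1 n [R0 [R1 n [R0 [R1 [R2 v]] and [R0 [R1 [R2 v]]]]]]]]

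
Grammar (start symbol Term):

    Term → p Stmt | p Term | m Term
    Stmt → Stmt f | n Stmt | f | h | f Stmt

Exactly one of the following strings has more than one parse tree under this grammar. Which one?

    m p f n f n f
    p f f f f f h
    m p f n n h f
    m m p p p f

m p f n f n f: 1 tree
p f f f f f h: 1 tree
m p f n n h f: 4 trees
m m p p p f: 1 tree

m p f n n h f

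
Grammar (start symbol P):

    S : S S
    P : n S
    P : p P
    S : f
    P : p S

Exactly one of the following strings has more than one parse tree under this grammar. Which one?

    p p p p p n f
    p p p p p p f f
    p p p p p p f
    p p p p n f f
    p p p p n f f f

p p p p n f f f

p p p p p n f: 1 tree
p p p p p p f f: 1 tree
p p p p p p f: 1 tree
p p p p n f f: 1 tree
p p p p n f f f: 2 trees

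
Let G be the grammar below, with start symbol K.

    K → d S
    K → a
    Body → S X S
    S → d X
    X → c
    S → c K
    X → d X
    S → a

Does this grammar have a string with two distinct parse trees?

Unambiguous

(Body is unreachable from K, so its rules don't affect L(K).) The reachable rules are right-linear with at most one rule per (nonterminal, next-terminal) pair. Each input token forces the next rule, so parsing is deterministic.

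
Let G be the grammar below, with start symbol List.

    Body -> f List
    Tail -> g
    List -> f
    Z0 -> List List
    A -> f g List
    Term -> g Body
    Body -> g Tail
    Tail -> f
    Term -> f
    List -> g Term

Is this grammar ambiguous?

Unambiguous

Only List, Term, Body, Tail are reachable from List; ignoring the rest: Restricted to the reachable nonterminals, every rule has the form A → t or A → t B, and no two rules for the same A share a first terminal. The grammar encodes a DFA — one run per string.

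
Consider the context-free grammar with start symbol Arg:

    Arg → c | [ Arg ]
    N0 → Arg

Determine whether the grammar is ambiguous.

Only Arg is reachable from Arg; ignoring the rest: L(Arg) is { openⁿ atom closeⁿ : n ≥ 0 }. The bracket depth fixes n, and the derivation is forced at every step.

Unambiguous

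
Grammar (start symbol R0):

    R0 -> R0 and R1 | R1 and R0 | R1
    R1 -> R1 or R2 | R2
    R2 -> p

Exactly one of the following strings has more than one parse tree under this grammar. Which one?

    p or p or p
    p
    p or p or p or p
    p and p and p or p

p and p and p or p

p or p or p: 1 tree
p: 1 tree
p or p or p or p: 1 tree
p and p and p or p: 4 trees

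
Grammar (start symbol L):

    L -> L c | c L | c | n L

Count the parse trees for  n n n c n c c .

7

Parse trees for n n n c n c c:
  [L [L n [L n [L n [L c [L n [L c]]]]]] c]
  [L n [L [L n [L n [L c [L n [L c]]]]] c]]
  [L n [L n [L [L n [L c [L n [L c]]]] c]]]
  [L n [L n [L n [L [L c [L n [L c]]] c]]]]
  [L n [L n [L n [L c [L [L n [L c]] c]]]]]
  [L n [L n [L n [L c [L n [L [L c] c]]]]]]
  [L n [L n [L n [L c [L n [L c [L c]]]]]]]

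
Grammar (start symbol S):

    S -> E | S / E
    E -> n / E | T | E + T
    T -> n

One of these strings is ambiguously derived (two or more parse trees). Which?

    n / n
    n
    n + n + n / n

n / n

n / n: 2 trees
n: 1 tree
n + n + n / n: 1 tree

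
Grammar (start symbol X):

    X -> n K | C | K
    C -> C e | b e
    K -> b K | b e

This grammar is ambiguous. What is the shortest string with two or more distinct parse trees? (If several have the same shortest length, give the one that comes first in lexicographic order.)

length 2: b e has 2 parse trees

Two derivations of b e:
  X ⇒ C ⇒ b e
  X ⇒ K ⇒ b e

b e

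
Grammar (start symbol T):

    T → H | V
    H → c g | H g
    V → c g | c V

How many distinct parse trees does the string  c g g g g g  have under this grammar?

1

Parse trees for c g g g g g:
  [T [H [H [H [H [H c g] g] g] g] g]]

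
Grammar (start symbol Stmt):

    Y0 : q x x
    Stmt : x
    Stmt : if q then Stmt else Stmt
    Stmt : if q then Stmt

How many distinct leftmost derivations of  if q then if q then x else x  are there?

Parse trees for if q then if q then x else x:
  [Stmt if q then [Stmt if q then [Stmt x]] else [Stmt x]]
  [Stmt if q then [Stmt if q then [Stmt x] else [Stmt x]]]

2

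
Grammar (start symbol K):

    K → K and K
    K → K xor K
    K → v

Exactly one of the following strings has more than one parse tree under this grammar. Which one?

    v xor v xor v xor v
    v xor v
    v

v xor v xor v xor v

v xor v xor v xor v: 5 trees
v xor v: 1 tree
v: 1 tree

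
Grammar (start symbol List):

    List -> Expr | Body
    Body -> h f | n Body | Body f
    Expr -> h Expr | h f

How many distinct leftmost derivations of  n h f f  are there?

2

Parse trees for n h f f:
  [List [Body n [Body [Body h f] f]]]
  [List [Body [Body n [Body h f]] f]]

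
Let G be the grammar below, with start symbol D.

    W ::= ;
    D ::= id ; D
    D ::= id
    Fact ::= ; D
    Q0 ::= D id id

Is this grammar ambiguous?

Unambiguous

(W, Fact, Q0 are unreachable from D, so their rules don't affect L(D).) The reachable grammar is A → atom sep A | atom. Each atom is followed by either the separator (recurse) or end-of-string (stop) — no choice point.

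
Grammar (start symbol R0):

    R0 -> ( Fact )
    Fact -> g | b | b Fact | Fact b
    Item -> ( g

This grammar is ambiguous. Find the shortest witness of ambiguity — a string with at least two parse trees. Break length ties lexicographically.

( b b )

length 3: no string has ≥2 trees
length 4: ( b b ) has 2 parse trees

Two derivations of ( b b ):
  R0 ⇒ ( Fact ) ⇒ ( b Fact ) ⇒ ( b b )
  R0 ⇒ ( Fact ) ⇒ ( Fact b ) ⇒ ( b b )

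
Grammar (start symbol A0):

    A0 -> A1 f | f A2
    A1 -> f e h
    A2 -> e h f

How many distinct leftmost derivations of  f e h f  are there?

Parse trees for f e h f:
  [A0 [A1 f e h] f]
  [A0 f [A2 e h f]]

2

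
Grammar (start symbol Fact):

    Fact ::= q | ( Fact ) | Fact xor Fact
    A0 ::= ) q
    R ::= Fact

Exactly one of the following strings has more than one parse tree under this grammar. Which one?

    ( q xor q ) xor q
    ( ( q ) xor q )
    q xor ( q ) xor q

( q xor q ) xor q: 1 tree
( ( q ) xor q ): 1 tree
q xor ( q ) xor q: 2 trees

q xor ( q ) xor q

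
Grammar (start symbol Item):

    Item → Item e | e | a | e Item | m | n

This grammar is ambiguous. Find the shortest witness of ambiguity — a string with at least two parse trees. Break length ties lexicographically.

e e

length 1: no string has ≥2 trees
length 2: e e has 2 parse trees

Two derivations of e e:
  Item ⇒ Item e ⇒ e e
  Item ⇒ e Item ⇒ e e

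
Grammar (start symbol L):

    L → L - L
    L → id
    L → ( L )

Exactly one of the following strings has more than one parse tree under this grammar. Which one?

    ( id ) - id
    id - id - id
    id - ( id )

id - id - id

( id ) - id: 1 tree
id - id - id: 2 trees
id - ( id ): 1 tree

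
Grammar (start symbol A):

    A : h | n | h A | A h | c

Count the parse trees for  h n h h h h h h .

Parse trees for h n h h h h h h:
  [A h [A [A [A [A [A [A [A n] h] h] h] h] h] h]]
  [A [A h [A [A [A [A [A [A n] h] h] h] h] h]] h]
  [A [A [A h [A [A [A [A [A n] h] h] h] h]] h] h]
  [A [A [A [A h [A [A [A [A n] h] h] h]] h] h] h]
  [A [A [A [A [A h [A [A [A n] h] h]] h] h] h] h]
  [A [A [A [A [A [A h [A [A n] h]] h] h] h] h] h]
  [A [A [A [A [A [A [A h [A n]] h] h] h] h] h] h]

7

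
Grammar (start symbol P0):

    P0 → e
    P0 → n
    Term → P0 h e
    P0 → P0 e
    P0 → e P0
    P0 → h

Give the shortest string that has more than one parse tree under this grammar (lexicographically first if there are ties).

e e

length 1: no string has ≥2 trees
length 2: e e has 2 parse trees

Two derivations of e e:
  P0 ⇒ P0 e ⇒ e e
  P0 ⇒ e P0 ⇒ e e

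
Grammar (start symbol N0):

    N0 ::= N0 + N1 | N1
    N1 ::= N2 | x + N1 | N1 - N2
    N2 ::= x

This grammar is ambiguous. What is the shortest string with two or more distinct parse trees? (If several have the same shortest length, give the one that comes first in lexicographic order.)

length 1: no string has ≥2 trees
length 3: x + x has 2 parse trees

Two derivations of x + x:
  N0 ⇒ N0 + N1 ⇒ N1 + N1 ⇒ N2 + N1 ⇒ x + N1 ⇒ x + N2 ⇒ x + x
  N0 ⇒ N1 ⇒ x + N1 ⇒ x + N2 ⇒ x + x

x + x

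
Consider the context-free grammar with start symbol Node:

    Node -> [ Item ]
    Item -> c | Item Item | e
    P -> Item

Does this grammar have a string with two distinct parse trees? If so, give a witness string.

Witness: [ c c c ]

Derivation 1: Node ⇒ [ Item ] ⇒ [ Item Item ] ⇒ [ c Item ] ⇒ [ c Item Item ] ⇒ [ c c Item ] ⇒ [ c c c ]
Derivation 2: Node ⇒ [ Item ] ⇒ [ Item Item ] ⇒ [ Item Item Item ] ⇒ [ c Item Item ] ⇒ [ c c Item ] ⇒ [ c c c ]

Two distinct leftmost derivations for the same string.

Ambiguous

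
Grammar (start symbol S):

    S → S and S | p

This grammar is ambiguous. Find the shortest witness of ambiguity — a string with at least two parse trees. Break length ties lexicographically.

p and p and p

length 1: no string has ≥2 trees
length 3: no string has ≥2 trees
length 5: p and p and p has 2 parse trees

Two derivations of p and p and p:
  S ⇒ S and S ⇒ S and S and S ⇒ p and S and S ⇒ p and p and S ⇒ p and p and p
  S ⇒ S and S ⇒ p and S ⇒ p and S and S ⇒ p and p and S ⇒ p and p and p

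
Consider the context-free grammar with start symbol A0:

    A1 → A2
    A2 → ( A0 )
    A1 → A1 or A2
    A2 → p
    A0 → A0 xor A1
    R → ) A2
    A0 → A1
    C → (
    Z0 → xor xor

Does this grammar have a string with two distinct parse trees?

Unambiguous

Only A0, A1, A2 are reachable from A0; ignoring the rest: This is a standard precedence ladder (A0 over A1 over A2), with each level left-recursive on its own operator ('xor' at A0, 'or' at A1). That structure is LR(1), hence unambiguous.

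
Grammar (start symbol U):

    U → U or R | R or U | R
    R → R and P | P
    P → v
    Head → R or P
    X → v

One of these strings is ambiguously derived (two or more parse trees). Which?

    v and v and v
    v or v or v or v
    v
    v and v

v or v or v or v

v and v and v: 1 tree
v or v or v or v: 8 trees
v: 1 tree
v and v: 1 tree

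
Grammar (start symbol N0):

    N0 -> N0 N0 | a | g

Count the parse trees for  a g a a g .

14

Parse trees for a g a a g (showing first 6 of 14):
  [N0 [N0 a] [N0 [N0 g] [N0 [N0 a] [N0 [N0 a] [N0 g]]]]]
  [N0 [N0 a] [N0 [N0 g] [N0 [N0 [N0 a] [N0 a]] [N0 g]]]]
  [N0 [N0 a] [N0 [N0 [N0 g] [N0 a]] [N0 [N0 a] [N0 g]]]]
  [N0 [N0 a] [N0 [N0 [N0 g] [N0 [N0 a] [N0 a]]] [N0 g]]]
  [N0 [N0 a] [N0 [N0 [N0 [N0 g] [N0 a]] [N0 a]] [N0 g]]]
  [N0 [N0 [N0 a] [N0 g]] [N0 [N0 a] [N0 [N0 a] [N0 g]]]]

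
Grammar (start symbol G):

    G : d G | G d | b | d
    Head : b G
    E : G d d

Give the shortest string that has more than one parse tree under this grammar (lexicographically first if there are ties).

length 1: no string has ≥2 trees
length 2: d d has 2 parse trees

Two derivations of d d:
  G ⇒ d G ⇒ d d
  G ⇒ G d ⇒ d d

d d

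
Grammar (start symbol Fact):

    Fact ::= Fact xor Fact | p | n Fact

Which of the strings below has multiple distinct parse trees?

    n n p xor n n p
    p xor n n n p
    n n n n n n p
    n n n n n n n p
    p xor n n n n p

n n p xor n n p

n n p xor n n p: 3 trees
p xor n n n p: 1 tree
n n n n n n p: 1 tree
n n n n n n n p: 1 tree
p xor n n n n p: 1 tree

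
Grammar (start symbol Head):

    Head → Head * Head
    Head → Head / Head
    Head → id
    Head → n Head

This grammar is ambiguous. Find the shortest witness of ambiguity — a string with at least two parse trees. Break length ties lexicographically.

n id * id

length 1: no string has ≥2 trees
length 2: no string has ≥2 trees
length 3: no string has ≥2 trees
length 4: n id * id has 2 parse trees

Two derivations of n id * id:
  Head ⇒ Head * Head ⇒ n Head * Head ⇒ n id * Head ⇒ n id * id
  Head ⇒ n Head ⇒ n Head * Head ⇒ n id * Head ⇒ n id * id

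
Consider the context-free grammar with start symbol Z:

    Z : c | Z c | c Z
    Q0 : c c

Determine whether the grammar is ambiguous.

Ambiguous

Witness: c c

Derivation 1: Z ⇒ Z c ⇒ c c
Derivation 2: Z ⇒ c Z ⇒ c c

Two distinct leftmost derivations for the same string.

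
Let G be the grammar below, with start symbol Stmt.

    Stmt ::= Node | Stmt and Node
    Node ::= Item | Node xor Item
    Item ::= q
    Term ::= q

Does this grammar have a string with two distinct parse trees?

Unambiguous

(Term is unreachable from Stmt, so its rules don't affect L(Stmt).) Stmt → Stmt and Node | Node  ;  Node → Node xor Item | Item  — a left-associative chain with Item at the bottom. Each string factors uniquely by precedence.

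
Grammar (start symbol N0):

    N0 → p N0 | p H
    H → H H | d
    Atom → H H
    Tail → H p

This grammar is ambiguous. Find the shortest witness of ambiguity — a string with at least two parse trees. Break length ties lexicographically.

length 2: no string has ≥2 trees
length 3: no string has ≥2 trees
length 4: p d d d has 2 parse trees

Two derivations of p d d d:
  N0 ⇒ p H ⇒ p H H ⇒ p H H H ⇒ p d H H ⇒ p d d H ⇒ p d d d
  N0 ⇒ p H ⇒ p H H ⇒ p d H ⇒ p d H H ⇒ p d d H ⇒ p d d d

p d d d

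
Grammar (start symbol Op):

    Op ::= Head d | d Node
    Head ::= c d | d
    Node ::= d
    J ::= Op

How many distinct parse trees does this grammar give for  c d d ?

1

Parse trees for c d d:
  [Op [Head c d] d]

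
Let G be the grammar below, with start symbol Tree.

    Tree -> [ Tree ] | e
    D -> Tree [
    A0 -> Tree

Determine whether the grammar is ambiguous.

Unambiguous

Only Tree is reachable from Tree; ignoring the rest: Each string is a nest of matched brackets around a single atom. An opening bracket forces the recursive rule; an atom forces the base rule.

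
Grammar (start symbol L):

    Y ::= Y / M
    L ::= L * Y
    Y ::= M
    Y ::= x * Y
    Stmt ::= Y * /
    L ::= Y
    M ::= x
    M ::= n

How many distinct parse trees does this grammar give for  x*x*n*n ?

4

Parse trees for x*x*n*n:
  [L [L [L [Y [M x]]] * [Y x * [Y [M n]]]] * [Y [M n]]]
  [L [L [L [L [Y [M x]]] * [Y [M x]]] * [Y [M n]]] * [Y [M n]]]
  [L [L [L [Y x * [Y [M x]]]] * [Y [M n]]] * [Y [M n]]]
  [L [L [Y x * [Y x * [Y [M n]]]]] * [Y [M n]]]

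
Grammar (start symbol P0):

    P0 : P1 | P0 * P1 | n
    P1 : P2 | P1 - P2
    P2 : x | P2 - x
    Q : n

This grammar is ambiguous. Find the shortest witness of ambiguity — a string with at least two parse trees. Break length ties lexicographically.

x - x

length 1: no string has ≥2 trees
length 3: x - x has 2 parse trees

Two derivations of x - x:
  P0 ⇒ P1 ⇒ P2 ⇒ P2 - x ⇒ x - x
  P0 ⇒ P1 ⇒ P1 - P2 ⇒ P2 - P2 ⇒ x - P2 ⇒ x - x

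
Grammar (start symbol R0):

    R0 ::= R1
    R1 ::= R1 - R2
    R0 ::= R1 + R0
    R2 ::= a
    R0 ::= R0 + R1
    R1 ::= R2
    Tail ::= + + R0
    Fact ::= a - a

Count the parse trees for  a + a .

2

Parse trees for a + a:
  [R0 [R1 [R2 a]] + [R0 [R1 [R2 a]]]]
  [R0 [R0 [R1 [R2 a]]] + [R1 [R2 a]]]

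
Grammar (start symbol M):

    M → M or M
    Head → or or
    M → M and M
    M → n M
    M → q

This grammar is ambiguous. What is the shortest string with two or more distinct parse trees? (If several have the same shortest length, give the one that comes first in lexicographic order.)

n q and q

length 1: no string has ≥2 trees
length 2: no string has ≥2 trees
length 3: no string has ≥2 trees
length 4: n q and q has 2 parse trees

Two derivations of n q and q:
  M ⇒ M and M ⇒ n M and M ⇒ n q and M ⇒ n q and q
  M ⇒ n M ⇒ n M and M ⇒ n q and M ⇒ n q and q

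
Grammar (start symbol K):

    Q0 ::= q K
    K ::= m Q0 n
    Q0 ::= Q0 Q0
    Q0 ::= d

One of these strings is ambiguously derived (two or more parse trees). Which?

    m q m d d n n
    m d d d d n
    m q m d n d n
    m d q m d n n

m d d d d n

m q m d d n n: 1 tree
m d d d d n: 5 trees
m q m d n d n: 1 tree
m d q m d n n: 1 tree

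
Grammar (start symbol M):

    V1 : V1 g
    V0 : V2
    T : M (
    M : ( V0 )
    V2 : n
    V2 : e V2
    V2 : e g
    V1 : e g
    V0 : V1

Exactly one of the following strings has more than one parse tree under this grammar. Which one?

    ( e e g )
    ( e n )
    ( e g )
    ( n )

( e g )

( e e g ): 1 tree
( e n ): 1 tree
( e g ): 2 trees
( n ): 1 tree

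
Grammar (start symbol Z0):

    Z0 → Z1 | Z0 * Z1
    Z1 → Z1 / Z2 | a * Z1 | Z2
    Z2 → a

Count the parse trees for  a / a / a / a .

1

Parse trees for a / a / a / a:
  [Z0 [Z1 [Z1 [Z1 [Z1 [Z2 a]] / [Z2 a]] / [Z2 a]] / [Z2 a]]]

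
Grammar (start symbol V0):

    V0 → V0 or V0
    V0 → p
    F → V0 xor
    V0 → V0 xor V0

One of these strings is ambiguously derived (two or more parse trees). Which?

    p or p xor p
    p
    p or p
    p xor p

p or p xor p

p or p xor p: 2 trees
p: 1 tree
p or p: 1 tree
p xor p: 1 tree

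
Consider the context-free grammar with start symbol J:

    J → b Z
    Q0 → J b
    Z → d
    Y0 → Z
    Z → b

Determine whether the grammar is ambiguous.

Unambiguous

(Q0, Y0 are unreachable from J, so their rules don't affect L(J).) Restricted to the reachable nonterminals, every rule has the form A → t or A → t B, and no two rules for the same A share a first terminal. The grammar encodes a DFA — one run per string.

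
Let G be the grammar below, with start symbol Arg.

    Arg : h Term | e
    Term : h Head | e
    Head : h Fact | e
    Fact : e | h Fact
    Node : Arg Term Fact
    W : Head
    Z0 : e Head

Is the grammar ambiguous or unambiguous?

Unambiguous

Only Arg, Term, Head, Fact are reachable from Arg; ignoring the rest: The reachable rules are right-linear with at most one rule per (nonterminal, next-terminal) pair. Each input token forces the next rule, so parsing is deterministic.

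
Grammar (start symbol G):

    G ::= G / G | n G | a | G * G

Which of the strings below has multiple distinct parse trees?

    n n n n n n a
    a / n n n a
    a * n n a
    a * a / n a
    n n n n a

a * a / n a

n n n n n n a: 1 tree
a / n n n a: 1 tree
a * n n a: 1 tree
a * a / n a: 2 trees
n n n n a: 1 tree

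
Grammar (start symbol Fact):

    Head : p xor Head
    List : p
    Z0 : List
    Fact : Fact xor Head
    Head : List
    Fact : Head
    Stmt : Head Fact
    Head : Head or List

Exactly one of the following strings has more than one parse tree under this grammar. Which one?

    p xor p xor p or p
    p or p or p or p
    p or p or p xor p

p xor p xor p or p: 7 trees
p or p or p or p: 1 tree
p or p or p xor p: 1 tree

p xor p xor p or p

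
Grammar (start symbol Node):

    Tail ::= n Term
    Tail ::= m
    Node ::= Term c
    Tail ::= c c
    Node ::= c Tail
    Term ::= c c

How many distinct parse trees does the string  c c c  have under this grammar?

Parse trees for c c c:
  [Node [Term c c] c]
  [Node c [Tail c c]]

2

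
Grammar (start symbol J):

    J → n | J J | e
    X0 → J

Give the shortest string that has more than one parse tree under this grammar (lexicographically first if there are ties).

e e e

length 1: no string has ≥2 trees
length 2: no string has ≥2 trees
length 3: e e e has 2 parse trees

Two derivations of e e e:
  J ⇒ J J ⇒ J J J ⇒ e J J ⇒ e e J ⇒ e e e
  J ⇒ J J ⇒ e J ⇒ e J J ⇒ e e J ⇒ e e e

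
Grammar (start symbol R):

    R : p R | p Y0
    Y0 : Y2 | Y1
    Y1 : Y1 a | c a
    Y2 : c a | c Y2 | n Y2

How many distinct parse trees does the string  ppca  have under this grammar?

2

Parse trees for ppca:
  [R p [R p [Y0 [Y2 c a]]]]
  [R p [R p [Y0 [Y1 c a]]]]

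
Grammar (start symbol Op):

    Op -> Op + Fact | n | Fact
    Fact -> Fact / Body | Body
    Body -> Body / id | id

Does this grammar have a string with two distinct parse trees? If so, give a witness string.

Witness: id / id

Derivation 1: Op ⇒ Fact ⇒ Fact / Body ⇒ Body / Body ⇒ id / Body ⇒ id / id
Derivation 2: Op ⇒ Fact ⇒ Body ⇒ Body / id ⇒ id / id

Two distinct leftmost derivations for the same string.

Ambiguous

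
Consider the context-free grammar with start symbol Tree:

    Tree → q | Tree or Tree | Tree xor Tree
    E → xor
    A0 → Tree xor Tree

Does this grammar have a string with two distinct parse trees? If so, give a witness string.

Ambiguous

Witness: q or q or q

Derivation 1: Tree ⇒ Tree or Tree ⇒ q or Tree ⇒ q or Tree or Tree ⇒ q or q or Tree ⇒ q or q or q
Derivation 2: Tree ⇒ Tree or Tree ⇒ Tree or Tree or Tree ⇒ q or Tree or Tree ⇒ q or q or Tree ⇒ q or q or q

Two distinct leftmost derivations for the same string.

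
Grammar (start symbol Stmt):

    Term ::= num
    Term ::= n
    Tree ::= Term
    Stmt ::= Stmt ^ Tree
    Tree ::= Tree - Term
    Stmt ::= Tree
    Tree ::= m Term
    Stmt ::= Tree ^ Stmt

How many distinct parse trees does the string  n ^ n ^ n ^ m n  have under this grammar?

8

Parse trees for n ^ n ^ n ^ m n:
  [Stmt [Stmt [Stmt [Stmt [Tree [Term n]]] ^ [Tree [Term n]]] ^ [Tree [Term n]]] ^ [Tree m [Term n]]]
  [Stmt [Stmt [Stmt [Tree [Term n]] ^ [Stmt [Tree [Term n]]]] ^ [Tree [Term n]]] ^ [Tree m [Term n]]]
  [Stmt [Stmt [Tree [Term n]] ^ [Stmt [Stmt [Tree [Term n]]] ^ [Tree [Term n]]]] ^ [Tree m [Term n]]]
  [Stmt [Stmt [Tree [Term n]] ^ [Stmt [Tree [Term n]] ^ [Stmt [Tree [Term n]]]]] ^ [Tree m [Term n]]]
  [Stmt [Tree [Term n]] ^ [Stmt [Stmt [Stmt [Tree [Term n]]] ^ [Tree [Term n]]] ^ [Tree m [Term n]]]]
  [Stmt [Tree [Term n]] ^ [Stmt [Stmt [Tree [Term n]] ^ [Stmt [Tree [Term n]]]] ^ [Tree m [Term n]]]]
  [Stmt [Tree [Term n]] ^ [Stmt [Tree [Term n]] ^ [Stmt [Stmt [Tree [Term n]]] ^ [Tree m [Term n]]]]]
  [Stmt [Tree [Term n]] ^ [Stmt [Tree [Term n]] ^ [Stmt [Tree [Term n]] ^ [Stmt [Tree m [Term n]]]]]]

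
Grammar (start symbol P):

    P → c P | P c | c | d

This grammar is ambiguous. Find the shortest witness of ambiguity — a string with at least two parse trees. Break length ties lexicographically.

length 1: no string has ≥2 trees
length 2: c c has 2 parse trees

Two derivations of c c:
  P ⇒ c P ⇒ c c
  P ⇒ P c ⇒ c c

c c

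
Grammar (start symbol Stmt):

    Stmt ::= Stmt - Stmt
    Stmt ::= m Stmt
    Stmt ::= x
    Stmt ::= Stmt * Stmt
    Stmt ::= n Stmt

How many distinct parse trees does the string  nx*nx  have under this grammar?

Parse trees for nx*nx:
  [Stmt [Stmt n [Stmt x]] * [Stmt n [Stmt x]]]
  [Stmt n [Stmt [Stmt x] * [Stmt n [Stmt x]]]]

2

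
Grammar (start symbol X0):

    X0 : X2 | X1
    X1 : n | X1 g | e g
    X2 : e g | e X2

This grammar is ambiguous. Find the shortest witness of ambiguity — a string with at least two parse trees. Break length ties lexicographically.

e g

length 1: no string has ≥2 trees
length 2: e g has 2 parse trees

Two derivations of e g:
  X0 ⇒ X2 ⇒ e g
  X0 ⇒ X1 ⇒ e g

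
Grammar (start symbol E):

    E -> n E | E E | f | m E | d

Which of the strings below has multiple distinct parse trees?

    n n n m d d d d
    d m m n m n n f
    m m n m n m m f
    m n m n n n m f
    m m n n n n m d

n n n m d d d d

n n n m d d d d: 75 trees
d m m n m n n f: 1 tree
m m n m n m m f: 1 tree
m n m n n n m f: 1 tree
m m n n n n m d: 1 tree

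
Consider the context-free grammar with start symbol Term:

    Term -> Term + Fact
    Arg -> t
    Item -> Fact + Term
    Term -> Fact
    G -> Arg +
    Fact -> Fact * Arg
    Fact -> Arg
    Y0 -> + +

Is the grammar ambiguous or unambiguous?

Only Term, Fact, Arg are reachable from Term; ignoring the rest: This is a standard precedence ladder (Term over Fact over Arg), with each level left-recursive on its own operator ('+' at Term, '*' at Fact). That structure is LR(1), hence unambiguous.

Unambiguous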